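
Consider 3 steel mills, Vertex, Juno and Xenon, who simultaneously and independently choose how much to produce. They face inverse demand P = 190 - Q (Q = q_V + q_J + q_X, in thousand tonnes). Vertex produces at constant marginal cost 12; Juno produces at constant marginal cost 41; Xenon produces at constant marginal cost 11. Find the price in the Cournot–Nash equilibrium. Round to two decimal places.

Vertex's profit: π_V = (190 - Q)q_V - (12q_V). Setting ∂π_V/∂q_V = 0: 178 - 2q_V - (q_J + q_X) = 0.
Juno's profit: π_J = (190 - Q)q_J - (41q_J). Setting ∂π_J/∂q_J = 0: 149 - 2q_J - (q_V + q_X) = 0.
Xenon's profit: π_X = (190 - Q)q_X - (11q_X). Setting ∂π_X/∂q_X = 0: 179 - 2q_X - (q_V + q_J) = 0.
Adding the 3 conditions: 506 − 2Q − 2Q = 0, i.e. Q = 253/2.
Back-substituting: q_V = (178 − 253/2) = 103/2, q_J = (149 − 253/2) = 45/2, q_X = (179 − 253/2) = 105/2.
Total output Q = 253/2, so price P = 190 - 253/2 = 127/2.

63.50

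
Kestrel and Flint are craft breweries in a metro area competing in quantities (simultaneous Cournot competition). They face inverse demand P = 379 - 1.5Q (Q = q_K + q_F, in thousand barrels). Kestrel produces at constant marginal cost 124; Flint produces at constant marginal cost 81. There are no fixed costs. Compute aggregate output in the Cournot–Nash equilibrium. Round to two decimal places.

Kestrel's profit: π_K = (379 - 1.5Q)q_K - (124q_K). Setting ∂π_K/∂q_K = 0: 255 - 3q_K - (3/2)(q_F) = 0.
Flint's first-order condition: 298 - 3q_F - (3/2)(q_K) = 0.
Rearranging gives the reaction functions q_K = (255 - (3/2)q_F)/3 and q_F = (298 - (3/2)q_K)/3.
Substituting one into the other gives q_K = 424/9 and q_F = 682/9.
Total output Q = 424/9 + 682/9 = 1106/9.

122.89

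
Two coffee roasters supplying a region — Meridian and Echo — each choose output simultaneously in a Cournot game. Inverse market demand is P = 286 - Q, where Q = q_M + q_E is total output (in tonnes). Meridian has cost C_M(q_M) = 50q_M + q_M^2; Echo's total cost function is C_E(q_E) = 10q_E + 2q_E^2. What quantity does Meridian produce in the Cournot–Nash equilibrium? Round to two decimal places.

49.57

Meridian's profit: π_M = (286 - Q)q_M - (50q_M + q_M²). Setting ∂π_M/∂q_M = 0: 236 - 4q_M - (q_E) = 0.
Echo's first-order condition: 276 - 6q_E - (q_M) = 0.
Rearranging gives the reaction functions q_M = (236 - q_E)/4 and q_E = (276 - q_M)/6.
Substituting one into the other gives q_M = 1140/23 and q_E = 868/23.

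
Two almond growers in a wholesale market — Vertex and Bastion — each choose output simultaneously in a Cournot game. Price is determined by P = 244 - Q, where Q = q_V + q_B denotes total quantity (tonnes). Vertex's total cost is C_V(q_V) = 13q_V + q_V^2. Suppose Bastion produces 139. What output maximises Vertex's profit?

With the rival's output fixed at 139, Vertex's profit is π_V = (244 - 139 - q_V)q_V - (13q_V + q_V²) = (105 - q_V)q_V - (13q_V + q_V²).
∂π_V/∂q_V = 92 - 4q_V = 0, so q_V = 23.

23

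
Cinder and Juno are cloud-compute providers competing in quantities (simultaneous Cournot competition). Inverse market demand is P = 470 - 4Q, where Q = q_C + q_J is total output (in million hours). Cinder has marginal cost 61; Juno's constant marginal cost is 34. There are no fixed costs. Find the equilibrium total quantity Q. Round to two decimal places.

70.42

Cinder's profit: π_C = (470 - 4Q)q_C - (61q_C). Setting ∂π_C/∂q_C = 0: 409 - 8q_C - 4(q_J) = 0.
Juno's profit: π_J = (470 - 4Q)q_J - (34q_J). Setting ∂π_J/∂q_J = 0: 436 - 8q_J - 4(q_C) = 0.
Rearranging gives the reaction functions q_C = (409 - 4q_J)/8 and q_J = (436 - 4q_C)/8.
Substituting one into the other gives q_C = 191/6 and q_J = 463/12.
Total output Q = 191/6 + 463/12 = 845/12.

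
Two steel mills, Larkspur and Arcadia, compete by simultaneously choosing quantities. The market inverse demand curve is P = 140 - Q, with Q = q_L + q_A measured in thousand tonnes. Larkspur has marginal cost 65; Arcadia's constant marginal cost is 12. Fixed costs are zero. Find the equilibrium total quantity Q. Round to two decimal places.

Larkspur's profit: π_L = (140 - Q)q_L - (65q_L). Setting ∂π_L/∂q_L = 0: 75 - 2q_L - (q_A) = 0.
Arcadia's first-order condition: 128 - 2q_A - (q_L) = 0.
So q_L = (75 - q_A)/2 and q_A = (128 - q_L)/2.
Substituting one into the other gives q_L = 22/3 and q_A = 181/3.
Total output Q = 22/3 + 181/3 = 203/3.

67.67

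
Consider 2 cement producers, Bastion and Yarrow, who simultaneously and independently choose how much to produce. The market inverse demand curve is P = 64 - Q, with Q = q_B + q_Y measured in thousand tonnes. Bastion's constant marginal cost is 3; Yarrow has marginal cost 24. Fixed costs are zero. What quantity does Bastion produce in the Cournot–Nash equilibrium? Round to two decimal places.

27.33

Bastion's profit: π_B = (64 - Q)q_B - (3q_B). Setting ∂π_B/∂q_B = 0: 61 - 2q_B - (q_Y) = 0.
Yarrow's profit: π_Y = (64 - Q)q_Y - (24q_Y). Setting ∂π_Y/∂q_Y = 0: 40 - 2q_Y - (q_B) = 0.
Rearranging gives the reaction functions q_B = (61 - q_Y)/2 and q_Y = (40 - q_B)/2.
Solving the pair: q_B = 82/3, q_Y = 19/3.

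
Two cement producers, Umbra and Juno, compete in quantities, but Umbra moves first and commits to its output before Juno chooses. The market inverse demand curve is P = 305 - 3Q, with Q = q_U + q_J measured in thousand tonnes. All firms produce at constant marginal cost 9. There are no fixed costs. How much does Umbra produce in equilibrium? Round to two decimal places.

Solve by backward induction. Given q_U, the follower Juno maximises π_J = (305 - 3q_U - 3q_J)q_J - 9q_J.
Setting the follower's marginal profit to zero, 296 - 3q_U - 6q_J = 0, i.e. q_J = (296 - 3q_U)/6.
The leader anticipates this reaction. Substituting into P = 305 - 3Q gives P = 157 - (3/2)q_U, so π_U = (157 - (3/2)q_U)q_U - 9q_U.
The leader's first-order condition 148 - 3q_U = 0 yields q_U = 148/3.
Then q_J = (296 - 3·(148/3))/6 = 74/3.

49.33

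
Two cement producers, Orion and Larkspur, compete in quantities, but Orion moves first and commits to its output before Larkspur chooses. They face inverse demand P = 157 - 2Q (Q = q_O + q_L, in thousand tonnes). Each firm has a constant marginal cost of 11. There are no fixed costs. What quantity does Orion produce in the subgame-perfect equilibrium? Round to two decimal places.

36.50

The follower Larkspur best-responds to any q_O: π_L = (157 - 2Q)q_L - 11q_L.
Setting the follower's marginal profit to zero, 146 - 2q_O - 4q_L = 0, i.e. q_L = (146 - 2q_O)/4.
The leader anticipates this reaction. Substituting into P = 157 - 2Q gives P = 84 - q_O, so π_O = (84 - q_O)q_O - 11q_O.
The leader's first-order condition 73 - 2q_O = 0 yields q_O = 73/2.
Then q_L = (146 - 2·(73/2))/4 = 73/4.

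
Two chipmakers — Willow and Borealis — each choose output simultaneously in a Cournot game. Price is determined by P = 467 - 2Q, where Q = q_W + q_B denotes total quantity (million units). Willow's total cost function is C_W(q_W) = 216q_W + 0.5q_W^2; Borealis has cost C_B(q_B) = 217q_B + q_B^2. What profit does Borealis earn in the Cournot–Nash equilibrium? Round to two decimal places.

Willow's profit: π_W = (467 - 2Q)q_W - (216q_W + (1/2)q_W²). Setting ∂π_W/∂q_W = 0: 251 - 5q_W - 2(q_B) = 0.
Borealis's profit: π_B = (467 - 2Q)q_B - (217q_B + q_B²). Setting ∂π_B/∂q_B = 0: 250 - 6q_B - 2(q_W) = 0.
So q_W = (251 - 2q_B)/5 and q_B = (250 - 2q_W)/6.
Substituting one into the other gives q_W = 503/13 and q_B = 374/13.
Price P = 467 - 2·(877/13) = 332.0769.
Borealis's profit: 332.0769·(374/13) - 217·(374/13) - (374/13)² = 2483.0059.

2483.01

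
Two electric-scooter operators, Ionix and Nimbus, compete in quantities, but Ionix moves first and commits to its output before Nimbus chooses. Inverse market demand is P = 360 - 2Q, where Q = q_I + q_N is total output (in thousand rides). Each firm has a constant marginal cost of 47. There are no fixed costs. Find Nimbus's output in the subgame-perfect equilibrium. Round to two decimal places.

39.13

Solve by backward induction. Given q_I, the follower Nimbus maximises π_N = (360 - 2q_I - 2q_N)q_N - 47q_N.
∂π_N/∂q_N = 313 - 2q_I - 4q_N = 0 gives the reaction function q_N = (313 - 2q_I)/4.
Ionix substitutes q_N(q_I) into its own profit: π_I = q_I(360 - 2q_I - (313 - 2q_I)/2) - 47q_I = (407/2 - q_I)q_I - 47q_I.
Maximising: ∂π_I/∂q_I = 313/2 - 2q_I = 0, giving q_I = 313/4.
Then q_N = (313 - 2·(313/4))/4 = 313/8.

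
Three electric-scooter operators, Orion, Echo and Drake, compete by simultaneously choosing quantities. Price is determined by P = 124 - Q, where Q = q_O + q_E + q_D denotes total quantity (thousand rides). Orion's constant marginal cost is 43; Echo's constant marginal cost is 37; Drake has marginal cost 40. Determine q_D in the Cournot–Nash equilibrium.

Orion's profit: π_O = (124 - Q)q_O - (43q_O). Setting ∂π_O/∂q_O = 0: 81 - 2q_O - (q_E + q_D) = 0.
Echo's profit: π_E = (124 - Q)q_E - (37q_E). Setting ∂π_E/∂q_E = 0: 87 - 2q_E - (q_O + q_D) = 0.
Drake's profit: π_D = (124 - Q)q_D - (40q_D). Setting ∂π_D/∂q_D = 0: 84 - 2q_D - (q_O + q_E) = 0.
Adding the 3 conditions: 252 − 2Q − 2Q = 0, i.e. Q = 63.
Back-substituting: q_O = (81 − 63) = 18, q_E = (87 − 63) = 24, q_D = (84 − 63) = 21.

21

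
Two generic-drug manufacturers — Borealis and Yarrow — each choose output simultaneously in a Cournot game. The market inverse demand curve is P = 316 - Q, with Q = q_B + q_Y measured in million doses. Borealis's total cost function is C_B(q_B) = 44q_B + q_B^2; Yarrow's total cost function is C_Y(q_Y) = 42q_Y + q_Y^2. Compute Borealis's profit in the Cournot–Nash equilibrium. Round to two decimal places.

Borealis's profit: π_B = (316 - Q)q_B - (44q_B + q_B²). Setting ∂π_B/∂q_B = 0: 272 - 4q_B - (q_Y) = 0.
Yarrow's first-order condition: 274 - 4q_Y - (q_B) = 0.
So q_B = (272 - q_Y)/4 and q_Y = (274 - q_B)/4.
Substituting one into the other gives q_B = 814/15 and q_Y = 824/15.
Price P = 316 - 546/5 = 1034/5.
Borealis's profit: (1034/5)·(814/15) - 44·(814/15) - (814/15)² = 5889.7422.

5889.74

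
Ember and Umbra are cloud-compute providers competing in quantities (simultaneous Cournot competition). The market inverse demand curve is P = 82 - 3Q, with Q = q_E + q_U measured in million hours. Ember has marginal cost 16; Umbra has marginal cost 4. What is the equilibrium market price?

Ember's profit: π_E = (82 - 3Q)q_E - (16q_E). Setting ∂π_E/∂q_E = 0: 66 - 6q_E - 3(q_U) = 0.
Umbra's profit: π_U = (82 - 3Q)q_U - (4q_U). Setting ∂π_U/∂q_U = 0: 78 - 6q_U - 3(q_E) = 0.
Best responses: q_E = (66 - 3q_U)/6, q_U = (78 - 3q_E)/6.
Substituting one into the other gives q_E = 6 and q_U = 10.
Total output Q = 16, so price P = 82 - 3·16 = 34.

34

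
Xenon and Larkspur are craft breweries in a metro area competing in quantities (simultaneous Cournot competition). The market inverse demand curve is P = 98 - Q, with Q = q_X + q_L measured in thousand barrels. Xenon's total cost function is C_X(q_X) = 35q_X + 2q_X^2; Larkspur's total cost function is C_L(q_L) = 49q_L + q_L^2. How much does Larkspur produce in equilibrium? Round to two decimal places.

10.04

Xenon's profit: π_X = (98 - Q)q_X - (35q_X + 2q_X²). Setting ∂π_X/∂q_X = 0: 63 - 6q_X - (q_L) = 0.
Larkspur's first-order condition: 49 - 4q_L - (q_X) = 0.
Rearranging gives the reaction functions q_X = (63 - q_L)/6 and q_L = (49 - q_X)/4.
Solving the pair: q_X = 203/23, q_L = 231/23.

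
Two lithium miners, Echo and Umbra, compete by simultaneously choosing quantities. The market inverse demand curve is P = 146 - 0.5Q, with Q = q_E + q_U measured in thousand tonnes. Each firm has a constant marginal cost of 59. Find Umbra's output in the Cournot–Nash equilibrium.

58

Each firm earns π_i = (146 - 0.5Q)q_i - 59q_i.
First-order condition (treating rivals' output as given): 87 - q_i - (1/2)q_j = 0.
With identical firms every q_j equals q_i, so q_j = q_i and 87 = (3/2)q_i, giving q_i = 58.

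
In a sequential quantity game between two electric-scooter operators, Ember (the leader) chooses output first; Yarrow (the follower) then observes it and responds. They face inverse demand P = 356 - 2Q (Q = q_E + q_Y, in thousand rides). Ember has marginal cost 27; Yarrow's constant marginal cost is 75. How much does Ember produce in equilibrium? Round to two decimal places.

Solve by backward induction. Given q_E, the follower Yarrow maximises π_Y = (356 - 2q_E - 2q_Y)q_Y - 75q_Y.
Setting the follower's marginal profit to zero, 281 - 2q_E - 4q_Y = 0, i.e. q_Y = (281 - 2q_E)/4.
The leader anticipates this reaction. Substituting into P = 356 - 2Q gives P = 431/2 - q_E, so π_E = (431/2 - q_E)q_E - 27q_E.
The leader's first-order condition 377/2 - 2q_E = 0 yields q_E = 377/4.
Then q_Y = (281 - 2·(377/4))/4 = 185/8.

94.25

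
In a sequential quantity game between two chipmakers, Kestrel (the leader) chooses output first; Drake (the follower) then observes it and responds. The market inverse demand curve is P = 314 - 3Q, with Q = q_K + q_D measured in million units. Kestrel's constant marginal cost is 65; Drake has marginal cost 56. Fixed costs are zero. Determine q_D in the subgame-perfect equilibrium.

Solve by backward induction. Given q_K, the follower Drake maximises π_D = (314 - 3q_K - 3q_D)q_D - 56q_D.
Follower FOC: 258 - 3q_K - 6q_D = 0, so q_D(q_K) = (258 - 3q_K)/6.
The leader anticipates this reaction. Substituting into P = 314 - 3Q gives P = 185 - (3/2)q_K, so π_K = (185 - (3/2)q_K)q_K - 65q_K.
Maximising: ∂π_K/∂q_K = 120 - 3q_K = 0, giving q_K = 40.
Then q_D = (258 - 3·40)/6 = 23.

23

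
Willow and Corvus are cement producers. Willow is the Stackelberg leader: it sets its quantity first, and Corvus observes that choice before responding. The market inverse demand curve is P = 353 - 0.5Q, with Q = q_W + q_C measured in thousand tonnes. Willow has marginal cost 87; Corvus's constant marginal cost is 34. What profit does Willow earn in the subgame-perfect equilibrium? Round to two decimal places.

11342.25

The follower Corvus best-responds to any q_W: π_C = (353 - 0.5Q)q_C - 34q_C.
∂π_C/∂q_C = 319 - (1/2)q_W - q_C = 0 gives the reaction function q_C = (319 - (1/2)q_W).
Willow substitutes q_C(q_W) into its own profit: π_W = q_W(353 - (1/2)q_W - (319 - (1/2)q_W)/2) - 87q_W = (387/2 - (1/4)q_W)q_W - 87q_W.
The leader's first-order condition 213/2 - (1/2)q_W = 0 yields q_W = 213.
Then q_C = (319 - (1/2)·213) = 425/2.
Price P = 353 - (1/2)·(851/2) = 561/4.
Willow's profit: (561/4 - 87)·213 = 11342.2500.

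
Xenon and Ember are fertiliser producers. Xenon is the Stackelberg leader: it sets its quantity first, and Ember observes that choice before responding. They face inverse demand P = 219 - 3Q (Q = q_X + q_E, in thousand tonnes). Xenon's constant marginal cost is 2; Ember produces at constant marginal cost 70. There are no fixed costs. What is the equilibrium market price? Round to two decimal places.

Solve by backward induction. Given q_X, the follower Ember maximises π_E = (219 - 3q_X - 3q_E)q_E - 70q_E.
Follower FOC: 149 - 3q_X - 6q_E = 0, so q_E(q_X) = (149 - 3q_X)/6.
The leader anticipates this reaction. Substituting into P = 219 - 3Q gives P = 289/2 - (3/2)q_X, so π_X = (289/2 - (3/2)q_X)q_X - 2q_X.
Leader FOC: 285/2 - 3q_X = 0, so q_X = 95/2.
Then q_E = (149 - 3·(95/2))/6 = 13/12.
Total output Q = 583/12, so price P = 219 - 3·(583/12) = 293/4.

73.25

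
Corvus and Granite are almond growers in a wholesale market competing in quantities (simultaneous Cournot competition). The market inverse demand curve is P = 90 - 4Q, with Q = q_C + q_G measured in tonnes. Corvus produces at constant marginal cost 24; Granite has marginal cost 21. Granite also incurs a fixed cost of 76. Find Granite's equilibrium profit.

Corvus's profit: π_C = (90 - 4Q)q_C - (24q_C). Setting ∂π_C/∂q_C = 0: 66 - 8q_C - 4(q_G) = 0.
Granite's profit: π_G = (90 - 4Q)q_G - (21q_G). Setting ∂π_G/∂q_G = 0: 69 - 8q_G - 4(q_C) = 0.
Best responses: q_C = (66 - 4q_G)/8, q_G = (69 - 4q_C)/8.
Substituting one into the other gives q_C = 21/4 and q_G = 6.
Price P = 90 - 4·(45/4) = 45.
Granite's profit: (45 - 21)·6 - 76 = 68.

68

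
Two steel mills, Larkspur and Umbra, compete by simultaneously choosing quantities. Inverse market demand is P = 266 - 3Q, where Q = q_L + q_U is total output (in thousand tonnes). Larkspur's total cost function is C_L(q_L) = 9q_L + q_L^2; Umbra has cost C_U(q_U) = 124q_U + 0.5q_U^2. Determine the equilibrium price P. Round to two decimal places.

155.06

Larkspur's profit: π_L = (266 - 3Q)q_L - (9q_L + q_L²). Setting ∂π_L/∂q_L = 0: 257 - 8q_L - 3(q_U) = 0.
Umbra's first-order condition: 142 - 7q_U - 3(q_L) = 0.
So q_L = (257 - 3q_U)/8 and q_U = (142 - 3q_L)/7.
Substituting one into the other gives q_L = 1373/47 and q_U = 365/47.
Total output Q = 1738/47, so price P = 266 - 3·(1738/47) = 155.0638.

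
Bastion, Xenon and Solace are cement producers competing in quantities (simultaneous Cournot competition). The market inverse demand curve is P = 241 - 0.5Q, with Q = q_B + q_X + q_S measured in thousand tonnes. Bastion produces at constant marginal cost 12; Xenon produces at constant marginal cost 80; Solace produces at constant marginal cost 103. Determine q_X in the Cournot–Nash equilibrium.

Bastion's profit: π_B = (241 - 0.5Q)q_B - (12q_B). Setting ∂π_B/∂q_B = 0: 229 - q_B - (1/2)(q_X + q_S) = 0.
Xenon's profit: π_X = (241 - 0.5Q)q_X - (80q_X). Setting ∂π_X/∂q_X = 0: 161 - q_X - (1/2)(q_B + q_S) = 0.
Solace's first-order condition: 138 - q_S - (1/2)(q_B + q_X) = 0.
Summing all 3 equations gives 528 − 2Q = 0, hence Q = 264.
Back-substituting: q_B = (229 − 132)/(1/2) = 194, q_X = (161 − 132)/(1/2) = 58, q_S = (138 − 132)/(1/2) = 12.

58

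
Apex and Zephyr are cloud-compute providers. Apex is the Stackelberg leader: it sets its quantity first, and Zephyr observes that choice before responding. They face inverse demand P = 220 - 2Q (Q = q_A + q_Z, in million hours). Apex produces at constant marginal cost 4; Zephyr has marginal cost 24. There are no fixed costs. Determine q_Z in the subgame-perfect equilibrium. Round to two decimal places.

Solve by backward induction. Given q_A, the follower Zephyr maximises π_Z = (220 - 2q_A - 2q_Z)q_Z - 24q_Z.
∂π_Z/∂q_Z = 196 - 2q_A - 4q_Z = 0 gives the reaction function q_Z = (196 - 2q_A)/4.
Apex substitutes q_Z(q_A) into its own profit: π_A = q_A(220 - 2q_A - (196 - 2q_A)/2) - 4q_A = (122 - q_A)q_A - 4q_A.
The leader's first-order condition 118 - 2q_A = 0 yields q_A = 59.
Then q_Z = (196 - 2·59)/4 = 39/2.

19.50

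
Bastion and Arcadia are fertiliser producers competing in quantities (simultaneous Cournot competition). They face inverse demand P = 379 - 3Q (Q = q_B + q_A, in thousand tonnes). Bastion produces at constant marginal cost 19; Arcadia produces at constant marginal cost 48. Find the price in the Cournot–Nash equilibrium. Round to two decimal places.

Bastion's profit: π_B = (379 - 3Q)q_B - (19q_B). Setting ∂π_B/∂q_B = 0: 360 - 6q_B - 3(q_A) = 0.
Arcadia's first-order condition: 331 - 6q_A - 3(q_B) = 0.
So q_B = (360 - 3q_A)/6 and q_A = (331 - 3q_B)/6.
Substituting one into the other gives q_B = 389/9 and q_A = 302/9.
Total output Q = 691/9, so price P = 379 - 3·(691/9) = 446/3.

148.67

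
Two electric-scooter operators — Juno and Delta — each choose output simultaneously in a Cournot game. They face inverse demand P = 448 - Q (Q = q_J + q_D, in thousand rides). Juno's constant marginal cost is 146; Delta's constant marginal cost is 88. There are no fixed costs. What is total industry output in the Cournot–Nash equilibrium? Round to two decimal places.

220.67

Juno's profit: π_J = (448 - Q)q_J - (146q_J). Setting ∂π_J/∂q_J = 0: 302 - 2q_J - (q_D) = 0.
Delta's profit: π_D = (448 - Q)q_D - (88q_D). Setting ∂π_D/∂q_D = 0: 360 - 2q_D - (q_J) = 0.
Best responses: q_J = (302 - q_D)/2, q_D = (360 - q_J)/2.
Solving the pair: q_J = 244/3, q_D = 418/3.
Total output Q = 244/3 + 418/3 = 662/3.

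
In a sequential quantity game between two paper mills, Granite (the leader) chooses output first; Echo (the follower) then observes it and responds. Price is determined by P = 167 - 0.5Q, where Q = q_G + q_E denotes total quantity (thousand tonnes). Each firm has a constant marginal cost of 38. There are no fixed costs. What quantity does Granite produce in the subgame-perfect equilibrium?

Solve by backward induction. Given q_G, the follower Echo maximises π_E = (167 - (1/2)q_G - (1/2)q_E)q_E - 38q_E.
∂π_E/∂q_E = 129 - (1/2)q_G - q_E = 0 gives the reaction function q_E = (129 - (1/2)q_G).
The leader anticipates this reaction. Substituting into P = 167 - 0.5Q gives P = 205/2 - (1/4)q_G, so π_G = (205/2 - (1/4)q_G)q_G - 38q_G.
The leader's first-order condition 129/2 - (1/2)q_G = 0 yields q_G = 129.
Then q_E = (129 - (1/2)·129) = 129/2.

129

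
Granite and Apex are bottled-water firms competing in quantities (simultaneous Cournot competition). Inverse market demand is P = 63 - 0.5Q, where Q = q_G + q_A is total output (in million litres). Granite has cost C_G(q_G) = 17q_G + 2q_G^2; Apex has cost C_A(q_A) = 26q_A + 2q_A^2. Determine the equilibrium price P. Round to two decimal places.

55.45

Granite's profit: π_G = (63 - 0.5Q)q_G - (17q_G + 2q_G²). Setting ∂π_G/∂q_G = 0: 46 - 5q_G - (1/2)(q_A) = 0.
Apex's profit: π_A = (63 - 0.5Q)q_A - (26q_A + 2q_A²). Setting ∂π_A/∂q_A = 0: 37 - 5q_A - (1/2)(q_G) = 0.
Rearranging gives the reaction functions q_G = (46 - (1/2)q_A)/5 and q_A = (37 - (1/2)q_G)/5.
Substituting one into the other gives q_G = 94/11 and q_A = 72/11.
Total output Q = 166/11, so price P = 63 - (1/2)·(166/11) = 610/11.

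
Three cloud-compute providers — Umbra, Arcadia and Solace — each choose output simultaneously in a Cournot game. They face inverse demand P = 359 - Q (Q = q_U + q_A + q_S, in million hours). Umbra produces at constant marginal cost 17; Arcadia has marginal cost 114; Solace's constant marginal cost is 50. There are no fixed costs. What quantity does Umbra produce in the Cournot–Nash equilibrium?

Umbra's profit: π_U = (359 - Q)q_U - (17q_U). Setting ∂π_U/∂q_U = 0: 342 - 2q_U - (q_A + q_S) = 0.
Arcadia's first-order condition: 245 - 2q_A - (q_U + q_S) = 0.
Solace's profit: π_S = (359 - Q)q_S - (50q_S). Setting ∂π_S/∂q_S = 0: 309 - 2q_S - (q_U + q_A) = 0.
Summing all 3 equations gives 896 − 4Q = 0, hence Q = 224.
Back-substituting: q_U = (342 − 224) = 118, q_A = (245 − 224) = 21, q_S = (309 − 224) = 85.

118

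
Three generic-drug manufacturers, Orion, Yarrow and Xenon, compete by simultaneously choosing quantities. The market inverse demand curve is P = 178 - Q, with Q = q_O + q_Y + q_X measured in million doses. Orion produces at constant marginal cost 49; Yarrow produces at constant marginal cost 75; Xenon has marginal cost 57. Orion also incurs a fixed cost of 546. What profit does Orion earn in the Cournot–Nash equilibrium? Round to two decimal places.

Orion's profit: π_O = (178 - Q)q_O - (49q_O). Setting ∂π_O/∂q_O = 0: 129 - 2q_O - (q_Y + q_X) = 0.
Yarrow's profit: π_Y = (178 - Q)q_Y - (75q_Y). Setting ∂π_Y/∂q_Y = 0: 103 - 2q_Y - (q_O + q_X) = 0.
Xenon's profit: π_X = (178 - Q)q_X - (57q_X). Setting ∂π_X/∂q_X = 0: 121 - 2q_X - (q_O + q_Y) = 0.
Adding the 3 conditions: 353 − 2Q − 2Q = 0, i.e. Q = 353/4.
Back-substituting: q_O = (129 − 353/4) = 163/4, q_Y = (103 − 353/4) = 59/4, q_X = (121 − 353/4) = 131/4.
Price P = 178 - 353/4 = 359/4.
Orion's profit: (359/4 - 49)·(163/4) - 546 = 1114.5625.

1114.56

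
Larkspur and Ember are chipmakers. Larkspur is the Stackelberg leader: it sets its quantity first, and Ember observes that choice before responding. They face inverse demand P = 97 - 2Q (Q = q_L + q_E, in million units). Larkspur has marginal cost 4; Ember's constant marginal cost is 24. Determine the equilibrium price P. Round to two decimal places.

Solve by backward induction. Given q_L, the follower Ember maximises π_E = (97 - 2q_L - 2q_E)q_E - 24q_E.
Setting the follower's marginal profit to zero, 73 - 2q_L - 4q_E = 0, i.e. q_E = (73 - 2q_L)/4.
Larkspur substitutes q_E(q_L) into its own profit: π_L = q_L(97 - 2q_L - (73 - 2q_L)/2) - 4q_L = (121/2 - q_L)q_L - 4q_L.
Maximising: ∂π_L/∂q_L = 113/2 - 2q_L = 0, giving q_L = 113/4.
Then q_E = (73 - 2·(113/4))/4 = 33/8.
Total output Q = 259/8, so price P = 97 - 2·(259/8) = 129/4.

32.25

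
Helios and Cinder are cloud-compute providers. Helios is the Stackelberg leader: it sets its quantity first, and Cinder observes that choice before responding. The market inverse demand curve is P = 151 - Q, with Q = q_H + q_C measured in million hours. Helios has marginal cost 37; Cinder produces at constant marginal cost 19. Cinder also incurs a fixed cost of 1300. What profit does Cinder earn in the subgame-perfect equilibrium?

464

The follower Cinder best-responds to any q_H: π_C = (151 - Q)q_C - 19q_C.
∂π_C/∂q_C = 132 - q_H - 2q_C = 0 gives the reaction function q_C = (132 - q_H)/2.
Helios substitutes q_C(q_H) into its own profit: π_H = q_H(151 - q_H - (132 - q_H)/2) - 37q_H = (85 - (1/2)q_H)q_H - 37q_H.
Maximising: ∂π_H/∂q_H = 48 - q_H = 0, giving q_H = 48.
Then q_C = (132 - 48)/2 = 42.
Price P = 151 - 90 = 61.
Cinder's profit: (61 - 19)·42 - 1300 = 464.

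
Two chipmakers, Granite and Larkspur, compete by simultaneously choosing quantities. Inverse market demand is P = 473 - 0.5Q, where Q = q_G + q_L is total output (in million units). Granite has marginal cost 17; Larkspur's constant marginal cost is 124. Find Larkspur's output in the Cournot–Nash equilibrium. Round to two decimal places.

Granite's profit: π_G = (473 - 0.5Q)q_G - (17q_G). Setting ∂π_G/∂q_G = 0: 456 - q_G - (1/2)(q_L) = 0.
Larkspur's profit: π_L = (473 - 0.5Q)q_L - (124q_L). Setting ∂π_L/∂q_L = 0: 349 - q_L - (1/2)(q_G) = 0.
Best responses: q_G = (456 - (1/2)q_L), q_L = (349 - (1/2)q_G).
Substituting one into the other gives q_G = 1126/3 and q_L = 484/3.

161.33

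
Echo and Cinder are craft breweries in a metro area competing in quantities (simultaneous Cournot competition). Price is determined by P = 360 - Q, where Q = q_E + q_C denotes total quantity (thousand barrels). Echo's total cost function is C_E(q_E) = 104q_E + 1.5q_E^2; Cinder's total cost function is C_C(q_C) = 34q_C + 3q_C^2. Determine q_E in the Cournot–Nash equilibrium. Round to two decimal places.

44.15

Echo's profit: π_E = (360 - Q)q_E - (104q_E + (3/2)q_E²). Setting ∂π_E/∂q_E = 0: 256 - 5q_E - (q_C) = 0.
Cinder's profit: π_C = (360 - Q)q_C - (34q_C + 3q_C²). Setting ∂π_C/∂q_C = 0: 326 - 8q_C - (q_E) = 0.
Best responses: q_E = (256 - q_C)/5, q_C = (326 - q_E)/8.
Solving the pair: q_E = 574/13, q_C = 458/13.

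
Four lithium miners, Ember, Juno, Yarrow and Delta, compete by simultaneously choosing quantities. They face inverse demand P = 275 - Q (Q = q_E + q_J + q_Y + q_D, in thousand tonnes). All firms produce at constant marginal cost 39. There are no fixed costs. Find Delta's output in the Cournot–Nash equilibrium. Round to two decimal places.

47.20

Each firm earns π_i = (275 - Q)q_i - 39q_i.
Setting ∂π_i/∂q_i = 0 with rivals' quantities fixed: 236 - 2q_i - Σ_{j≠i} q_j = 0.
By symmetry each firm produces the same amount; substituting Σ_{j≠i} q_j = 3q_i yields q_i = 236/5.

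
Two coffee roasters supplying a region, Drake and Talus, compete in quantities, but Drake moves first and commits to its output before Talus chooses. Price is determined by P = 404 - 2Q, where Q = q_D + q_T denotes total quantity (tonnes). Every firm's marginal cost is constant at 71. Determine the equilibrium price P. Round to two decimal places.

154.25

Solve by backward induction. Given q_D, the follower Talus maximises π_T = (404 - 2q_D - 2q_T)q_T - 71q_T.
∂π_T/∂q_T = 333 - 2q_D - 4q_T = 0 gives the reaction function q_T = (333 - 2q_D)/4.
The leader anticipates this reaction. Substituting into P = 404 - 2Q gives P = 475/2 - q_D, so π_D = (475/2 - q_D)q_D - 71q_D.
Maximising: ∂π_D/∂q_D = 333/2 - 2q_D = 0, giving q_D = 333/4.
Then q_T = (333 - 2·(333/4))/4 = 333/8.
Total output Q = 999/8, so price P = 404 - 2·(999/8) = 617/4.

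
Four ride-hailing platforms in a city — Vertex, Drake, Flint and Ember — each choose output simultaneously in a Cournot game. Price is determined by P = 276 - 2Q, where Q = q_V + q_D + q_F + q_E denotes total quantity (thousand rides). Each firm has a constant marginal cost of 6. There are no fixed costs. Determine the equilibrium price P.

60

A representative firm's profit is π_i = q_i(276 - 2Q) - 6q_i.
First-order condition (treating rivals' output as given): 270 - 4q_i - 2·Σ_{j≠i} q_j = 0.
By symmetry each firm produces the same amount; substituting Σ_{j≠i} q_j = 3q_i yields q_i = 270/10 = 27.
Total output Q = 108, so price P = 276 - 2·108 = 60.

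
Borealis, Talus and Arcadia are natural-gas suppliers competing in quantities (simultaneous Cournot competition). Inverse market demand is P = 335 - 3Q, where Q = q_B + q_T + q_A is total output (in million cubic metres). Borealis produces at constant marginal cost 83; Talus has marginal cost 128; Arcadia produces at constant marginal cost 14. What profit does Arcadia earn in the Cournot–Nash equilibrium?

5292

Borealis's profit: π_B = (335 - 3Q)q_B - (83q_B). Setting ∂π_B/∂q_B = 0: 252 - 6q_B - 3(q_T + q_A) = 0.
Talus's profit: π_T = (335 - 3Q)q_T - (128q_T). Setting ∂π_T/∂q_T = 0: 207 - 6q_T - 3(q_B + q_A) = 0.
Arcadia's first-order condition: 321 - 6q_A - 3(q_B + q_T) = 0.
Adding the 3 first-order conditions: 780 − 12Q = 0, so Q = 65.
Back-substituting: q_B = (252 − 195)/3 = 19, q_T = (207 − 195)/3 = 4, q_A = (321 − 195)/3 = 42.
Price P = 335 - 3·65 = 140.
Arcadia's profit: (140 - 14)·42 = 5292.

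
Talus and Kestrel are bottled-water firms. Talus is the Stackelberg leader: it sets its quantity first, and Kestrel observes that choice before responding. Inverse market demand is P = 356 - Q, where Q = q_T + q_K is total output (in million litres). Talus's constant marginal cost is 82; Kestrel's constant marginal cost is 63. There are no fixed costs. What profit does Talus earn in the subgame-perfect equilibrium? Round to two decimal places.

8128.13

Solve by backward induction. Given q_T, the follower Kestrel maximises π_K = (356 - q_T - q_K)q_K - 63q_K.
∂π_K/∂q_K = 293 - q_T - 2q_K = 0 gives the reaction function q_K = (293 - q_T)/2.
Talus substitutes q_K(q_T) into its own profit: π_T = q_T(356 - q_T - (293 - q_T)/2) - 82q_T = (419/2 - (1/2)q_T)q_T - 82q_T.
Maximising: ∂π_T/∂q_T = 255/2 - q_T = 0, giving q_T = 255/2.
Then q_K = (293 - 255/2)/2 = 331/4.
Price P = 356 - 841/4 = 583/4.
Talus's profit: (583/4 - 82)·(255/2) = 8128.1250.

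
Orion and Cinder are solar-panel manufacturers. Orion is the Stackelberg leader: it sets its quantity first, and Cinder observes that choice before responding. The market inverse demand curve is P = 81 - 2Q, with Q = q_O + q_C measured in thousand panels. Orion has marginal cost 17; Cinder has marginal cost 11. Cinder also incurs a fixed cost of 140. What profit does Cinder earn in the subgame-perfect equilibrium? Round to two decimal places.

70.13

Solve by backward induction. Given q_O, the follower Cinder maximises π_C = (81 - 2q_O - 2q_C)q_C - 11q_C.
Setting the follower's marginal profit to zero, 70 - 2q_O - 4q_C = 0, i.e. q_C = (70 - 2q_O)/4.
The leader anticipates this reaction. Substituting into P = 81 - 2Q gives P = 46 - q_O, so π_O = (46 - q_O)q_O - 17q_O.
Maximising: ∂π_O/∂q_O = 29 - 2q_O = 0, giving q_O = 29/2.
Then q_C = (70 - 2·(29/2))/4 = 41/4.
Price P = 81 - 2·(99/4) = 63/2.
Cinder's profit: (63/2 - 11)·(41/4) - 140 = 561/8.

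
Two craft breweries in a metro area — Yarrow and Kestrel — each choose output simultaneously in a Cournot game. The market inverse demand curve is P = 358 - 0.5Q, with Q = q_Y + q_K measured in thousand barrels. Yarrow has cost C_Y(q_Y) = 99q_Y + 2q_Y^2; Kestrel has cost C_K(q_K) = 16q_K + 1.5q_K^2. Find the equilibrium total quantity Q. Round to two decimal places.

123.82

Yarrow's profit: π_Y = (358 - 0.5Q)q_Y - (99q_Y + 2q_Y²). Setting ∂π_Y/∂q_Y = 0: 259 - 5q_Y - (1/2)(q_K) = 0.
Kestrel's profit: π_K = (358 - 0.5Q)q_K - (16q_K + (3/2)q_K²). Setting ∂π_K/∂q_K = 0: 342 - 4q_K - (1/2)(q_Y) = 0.
Rearranging gives the reaction functions q_Y = (259 - (1/2)q_K)/5 and q_K = (342 - (1/2)q_Y)/4.
Solving the pair: q_Y = 43.7975, q_K = 80.0253.
Total output Q = 43.7975 + 80.0253 = 123.8228.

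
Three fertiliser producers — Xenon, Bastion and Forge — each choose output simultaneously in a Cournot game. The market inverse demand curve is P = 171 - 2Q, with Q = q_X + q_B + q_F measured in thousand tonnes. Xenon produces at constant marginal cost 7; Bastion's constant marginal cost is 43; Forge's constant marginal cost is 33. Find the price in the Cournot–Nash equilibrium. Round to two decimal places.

Xenon's profit: π_X = (171 - 2Q)q_X - (7q_X). Setting ∂π_X/∂q_X = 0: 164 - 4q_X - 2(q_B + q_F) = 0.
Bastion's profit: π_B = (171 - 2Q)q_B - (43q_B). Setting ∂π_B/∂q_B = 0: 128 - 4q_B - 2(q_X + q_F) = 0.
Forge's first-order condition: 138 - 4q_F - 2(q_X + q_B) = 0.
Summing all 3 equations gives 430 − 8Q = 0, hence Q = 215/4.
Back-substituting: q_X = (164 − 215/2)/2 = 113/4, q_B = (128 − 215/2)/2 = 41/4, q_F = (138 − 215/2)/2 = 61/4.
Total output Q = 215/4, so price P = 171 - 2·(215/4) = 127/2.

63.50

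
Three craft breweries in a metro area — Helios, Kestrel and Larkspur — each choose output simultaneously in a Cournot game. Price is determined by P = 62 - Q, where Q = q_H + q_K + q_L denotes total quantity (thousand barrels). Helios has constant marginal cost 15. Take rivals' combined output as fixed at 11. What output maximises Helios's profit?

18

With rivals' combined output fixed at 11, Helios's profit is π_H = (62 - 11 - q_H)q_H - (15q_H) = (51 - q_H)q_H - (15q_H).
∂π_H/∂q_H = 36 - 2q_H = 0, so q_H = 18.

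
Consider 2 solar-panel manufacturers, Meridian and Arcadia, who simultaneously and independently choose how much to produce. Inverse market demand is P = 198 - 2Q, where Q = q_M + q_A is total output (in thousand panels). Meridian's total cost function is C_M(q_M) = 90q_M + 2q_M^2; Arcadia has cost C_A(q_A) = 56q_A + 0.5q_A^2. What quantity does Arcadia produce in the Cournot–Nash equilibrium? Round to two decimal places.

Meridian's profit: π_M = (198 - 2Q)q_M - (90q_M + 2q_M²). Setting ∂π_M/∂q_M = 0: 108 - 8q_M - 2(q_A) = 0.
Arcadia's profit: π_A = (198 - 2Q)q_A - (56q_A + (1/2)q_A²). Setting ∂π_A/∂q_A = 0: 142 - 5q_A - 2(q_M) = 0.
Best responses: q_M = (108 - 2q_A)/8, q_A = (142 - 2q_M)/5.
Solving the pair: q_M = 64/9, q_A = 230/9.

25.56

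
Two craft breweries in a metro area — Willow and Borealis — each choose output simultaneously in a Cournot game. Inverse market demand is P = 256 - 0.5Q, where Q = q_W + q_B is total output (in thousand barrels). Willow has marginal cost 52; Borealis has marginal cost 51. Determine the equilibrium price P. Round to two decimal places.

119.67

Willow's profit: π_W = (256 - 0.5Q)q_W - (52q_W). Setting ∂π_W/∂q_W = 0: 204 - q_W - (1/2)(q_B) = 0.
Borealis's profit: π_B = (256 - 0.5Q)q_B - (51q_B). Setting ∂π_B/∂q_B = 0: 205 - q_B - (1/2)(q_W) = 0.
Best responses: q_W = (204 - (1/2)q_B), q_B = (205 - (1/2)q_W).
Solving the pair: q_W = 406/3, q_B = 412/3.
Total output Q = 818/3, so price P = 256 - (1/2)·(818/3) = 359/3.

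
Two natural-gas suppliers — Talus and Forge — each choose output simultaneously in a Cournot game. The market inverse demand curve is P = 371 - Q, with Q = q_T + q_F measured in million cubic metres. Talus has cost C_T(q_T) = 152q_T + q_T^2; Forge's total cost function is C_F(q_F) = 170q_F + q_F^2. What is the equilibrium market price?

287

Talus's profit: π_T = (371 - Q)q_T - (152q_T + q_T²). Setting ∂π_T/∂q_T = 0: 219 - 4q_T - (q_F) = 0.
Forge's profit: π_F = (371 - Q)q_F - (170q_F + q_F²). Setting ∂π_F/∂q_F = 0: 201 - 4q_F - (q_T) = 0.
Best responses: q_T = (219 - q_F)/4, q_F = (201 - q_T)/4.
Substituting one into the other gives q_T = 45 and q_F = 39.
Total output Q = 84, so price P = 371 - 84 = 287.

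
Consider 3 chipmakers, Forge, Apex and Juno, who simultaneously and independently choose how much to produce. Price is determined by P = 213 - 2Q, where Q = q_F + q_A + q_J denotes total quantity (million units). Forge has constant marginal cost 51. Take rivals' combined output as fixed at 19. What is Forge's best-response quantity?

31

With rivals' combined output fixed at 19, Forge's profit is π_F = (213 - 2·19 - 2q_F)q_F - (51q_F) = (175 - 2q_F)q_F - (51q_F).
∂π_F/∂q_F = 124 - 4q_F = 0, so q_F = 31.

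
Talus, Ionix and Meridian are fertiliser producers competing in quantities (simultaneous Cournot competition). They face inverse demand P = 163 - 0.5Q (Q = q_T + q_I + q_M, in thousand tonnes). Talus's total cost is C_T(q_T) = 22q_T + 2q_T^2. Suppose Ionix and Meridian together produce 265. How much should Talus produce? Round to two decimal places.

With rivals' combined output fixed at 265, Talus's profit is π_T = (163 - (1/2)·265 - (1/2)q_T)q_T - (22q_T + 2q_T²) = (61/2 - (1/2)q_T)q_T - (22q_T + 2q_T²).
∂π_T/∂q_T = 17/2 - 5q_T = 0, so q_T = 17/10.

1.70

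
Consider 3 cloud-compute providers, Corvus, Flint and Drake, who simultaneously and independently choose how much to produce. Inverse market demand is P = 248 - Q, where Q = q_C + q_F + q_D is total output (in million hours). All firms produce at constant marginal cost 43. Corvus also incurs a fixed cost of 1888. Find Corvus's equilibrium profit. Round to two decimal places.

738.56

Each firm earns π_i = (248 - Q)q_i - 43q_i.
First-order condition (treating rivals' output as given): 205 - 2q_i - Σ_{j≠i} q_j = 0.
By symmetry each firm produces the same amount; substituting Σ_{j≠i} q_j = 2q_i yields q_i = 205/4.
Price P = 248 - 615/4 = 377/4.
Corvus's profit: (377/4 - 43)·(205/4) - 1888 = 738.5625.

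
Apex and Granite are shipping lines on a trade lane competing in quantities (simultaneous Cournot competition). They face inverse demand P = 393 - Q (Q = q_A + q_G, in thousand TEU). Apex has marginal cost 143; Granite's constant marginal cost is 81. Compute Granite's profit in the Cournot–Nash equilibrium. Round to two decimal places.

15541.78

Apex's profit: π_A = (393 - Q)q_A - (143q_A). Setting ∂π_A/∂q_A = 0: 250 - 2q_A - (q_G) = 0.
Granite's first-order condition: 312 - 2q_G - (q_A) = 0.
So q_A = (250 - q_G)/2 and q_G = (312 - q_A)/2.
Solving the pair: q_A = 188/3, q_G = 374/3.
Price P = 393 - 562/3 = 617/3.
Granite's profit: (617/3 - 81)·(374/3) = 15541.7778.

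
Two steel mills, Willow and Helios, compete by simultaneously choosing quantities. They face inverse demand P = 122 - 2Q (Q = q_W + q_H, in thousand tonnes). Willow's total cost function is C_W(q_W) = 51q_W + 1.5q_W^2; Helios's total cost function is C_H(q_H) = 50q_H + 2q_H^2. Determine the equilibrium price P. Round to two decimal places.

Willow's profit: π_W = (122 - 2Q)q_W - (51q_W + (3/2)q_W²). Setting ∂π_W/∂q_W = 0: 71 - 7q_W - 2(q_H) = 0.
Helios's first-order condition: 72 - 8q_H - 2(q_W) = 0.
Best responses: q_W = (71 - 2q_H)/7, q_H = (72 - 2q_W)/8.
Solving the pair: q_W = 106/13, q_H = 181/26.
Total output Q = 393/26, so price P = 122 - 2·(393/26) = 1193/13.

91.77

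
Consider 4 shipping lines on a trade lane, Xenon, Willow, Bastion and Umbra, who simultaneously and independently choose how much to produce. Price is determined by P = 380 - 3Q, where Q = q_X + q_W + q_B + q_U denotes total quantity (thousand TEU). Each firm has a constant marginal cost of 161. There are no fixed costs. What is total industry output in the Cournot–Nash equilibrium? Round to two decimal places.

Each firm earns π_i = (380 - 3Q)q_i - 161q_i.
Setting ∂π_i/∂q_i = 0 with rivals' quantities fixed: 219 - 6q_i - 3·Σ_{j≠i} q_j = 0.
By symmetry each firm produces the same amount; substituting Σ_{j≠i} q_j = 3q_i yields q_i = 219/15 = 73/5.
Total output Q = 73/5 + 73/5 + 73/5 + 73/5 = 292/5.

58.40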